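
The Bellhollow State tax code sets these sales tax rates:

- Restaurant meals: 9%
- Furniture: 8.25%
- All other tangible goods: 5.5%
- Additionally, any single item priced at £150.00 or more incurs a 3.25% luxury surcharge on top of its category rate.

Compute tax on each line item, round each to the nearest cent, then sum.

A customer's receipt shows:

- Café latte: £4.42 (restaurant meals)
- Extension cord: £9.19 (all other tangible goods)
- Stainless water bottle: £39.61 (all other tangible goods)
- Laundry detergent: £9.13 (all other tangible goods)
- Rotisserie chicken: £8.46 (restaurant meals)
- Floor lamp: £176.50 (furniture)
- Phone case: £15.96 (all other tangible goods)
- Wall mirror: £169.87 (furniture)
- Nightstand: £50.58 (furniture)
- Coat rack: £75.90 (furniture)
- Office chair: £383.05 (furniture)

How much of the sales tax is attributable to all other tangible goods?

£4.07

Extension cord £9.19: all other tangible goods → 5.5% → £0.51
Stainless water bottle £39.61: all other tangible goods → 5.5% → £2.18
Laundry detergent £9.13: all other tangible goods → 5.5% → £0.50
Phone case £15.96: all other tangible goods → 5.5% → £0.88
Tax on all other tangible goods = £0.51 + £2.18 + £0.50 + £0.88 = £4.07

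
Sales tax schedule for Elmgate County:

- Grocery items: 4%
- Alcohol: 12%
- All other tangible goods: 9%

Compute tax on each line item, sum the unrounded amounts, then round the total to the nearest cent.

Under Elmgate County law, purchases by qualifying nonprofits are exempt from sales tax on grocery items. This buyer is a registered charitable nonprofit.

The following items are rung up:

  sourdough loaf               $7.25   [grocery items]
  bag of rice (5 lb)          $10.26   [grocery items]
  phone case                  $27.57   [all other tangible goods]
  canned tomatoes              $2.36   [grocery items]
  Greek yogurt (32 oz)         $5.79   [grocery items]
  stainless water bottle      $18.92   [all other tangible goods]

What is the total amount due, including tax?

$76.33

Sourdough loaf $7.25: grocery items, buyer-exempt → 0% → $0.00
Bag of rice (5 lb) $10.26: grocery items, buyer-exempt → 0% → $0.00
Phone case $27.57: all other tangible goods → 9% → $2.4813
Canned tomatoes $2.36: grocery items, buyer-exempt → 0% → $0.00
Greek yogurt (32 oz) $5.79: grocery items, buyer-exempt → 0% → $0.00
Stainless water bottle $18.92: all other tangible goods → 9% → $1.7028
Subtotal = $72.15; unrounded tax = $4.1841 → $4.18; total due = $76.33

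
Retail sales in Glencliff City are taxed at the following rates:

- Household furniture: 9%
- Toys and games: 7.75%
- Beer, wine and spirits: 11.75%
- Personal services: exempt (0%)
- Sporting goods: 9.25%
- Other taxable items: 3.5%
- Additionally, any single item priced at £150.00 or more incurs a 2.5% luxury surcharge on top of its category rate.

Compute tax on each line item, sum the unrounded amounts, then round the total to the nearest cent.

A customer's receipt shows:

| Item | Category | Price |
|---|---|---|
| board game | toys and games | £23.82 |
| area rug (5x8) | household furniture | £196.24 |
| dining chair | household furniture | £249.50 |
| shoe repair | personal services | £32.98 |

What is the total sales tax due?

Board game £23.82: toys and games → 7.75% → £1.84605
Area rug (5x8) £196.24: household furniture → 9% + 2.5% surcharge = 11.5% → £22.5676
Dining chair £249.50: household furniture → 9% + 2.5% surcharge = 11.5% → £28.6925
Shoe repair £32.98: personal services → 0% → £0.00
Unrounded tax sum = £53.10615 → £53.11

£53.11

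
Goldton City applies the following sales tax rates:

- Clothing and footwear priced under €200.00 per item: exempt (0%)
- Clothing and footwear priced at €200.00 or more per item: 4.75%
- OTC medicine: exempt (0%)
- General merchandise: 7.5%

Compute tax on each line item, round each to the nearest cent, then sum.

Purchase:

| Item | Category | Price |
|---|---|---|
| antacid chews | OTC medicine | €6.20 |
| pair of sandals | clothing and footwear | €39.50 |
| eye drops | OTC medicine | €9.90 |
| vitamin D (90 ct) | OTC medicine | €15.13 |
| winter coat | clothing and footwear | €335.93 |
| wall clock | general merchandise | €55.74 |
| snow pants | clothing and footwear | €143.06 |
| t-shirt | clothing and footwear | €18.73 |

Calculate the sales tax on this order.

€20.14

Antacid chews €6.20: OTC medicine → 0% → €0.00
Pair of sandals €39.50: clothing and footwear, under €200.00 → 0% → €0.00
Eye drops €9.90: OTC medicine → 0% → €0.00
Vitamin D (90 ct) €15.13: OTC medicine → 0% → €0.00
Winter coat €335.93: clothing and footwear, €200.00 or more → 4.75% → €15.96
Wall clock €55.74: general merchandise → 7.5% → €4.18
Snow pants €143.06: clothing and footwear, under €200.00 → 0% → €0.00
T-shirt €18.73: clothing and footwear, under €200.00 → 0% → €0.00
Total tax = €15.96 + €4.18 = €20.14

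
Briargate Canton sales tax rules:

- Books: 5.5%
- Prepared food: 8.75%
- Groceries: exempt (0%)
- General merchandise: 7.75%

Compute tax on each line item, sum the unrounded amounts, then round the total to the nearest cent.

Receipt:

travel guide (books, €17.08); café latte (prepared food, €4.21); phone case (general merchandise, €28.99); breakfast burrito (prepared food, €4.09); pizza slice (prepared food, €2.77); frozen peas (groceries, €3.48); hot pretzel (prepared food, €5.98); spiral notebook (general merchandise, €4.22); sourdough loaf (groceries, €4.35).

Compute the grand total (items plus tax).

Travel guide €17.08: books → 5.5% → €0.9394
Café latte €4.21: prepared food → 8.75% → €0.368375
Phone case €28.99: general merchandise → 7.75% → €2.246725
Breakfast burrito €4.09: prepared food → 8.75% → €0.357875
Pizza slice €2.77: prepared food → 8.75% → €0.242375
Frozen peas €3.48: groceries → 0% → €0.00
Hot pretzel €5.98: prepared food → 8.75% → €0.52325
Spiral notebook €4.22: general merchandise → 7.75% → €0.32705
Sourdough loaf €4.35: groceries → 0% → €0.00
Subtotal = €75.17; unrounded tax = €5.00505 → €5.01; total due = €80.18

€80.18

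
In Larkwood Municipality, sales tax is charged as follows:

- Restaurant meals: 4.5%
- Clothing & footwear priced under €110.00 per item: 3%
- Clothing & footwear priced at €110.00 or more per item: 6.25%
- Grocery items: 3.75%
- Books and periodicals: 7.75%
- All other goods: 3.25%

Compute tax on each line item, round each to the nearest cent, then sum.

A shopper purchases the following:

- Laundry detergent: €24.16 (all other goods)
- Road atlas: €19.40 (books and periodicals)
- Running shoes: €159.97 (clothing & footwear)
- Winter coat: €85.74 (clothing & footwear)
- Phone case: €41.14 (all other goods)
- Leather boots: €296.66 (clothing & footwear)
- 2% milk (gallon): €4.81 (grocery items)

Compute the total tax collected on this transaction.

Laundry detergent €24.16: all other goods → 3.25% → €0.79
Road atlas €19.40: books and periodicals → 7.75% → €1.50
Running shoes €159.97: clothing & footwear, €110.00 or more → 6.25% → €10.00
Winter coat €85.74: clothing & footwear, under €110.00 → 3% → €2.57
Phone case €41.14: all other goods → 3.25% → €1.34
Leather boots €296.66: clothing & footwear, €110.00 or more → 6.25% → €18.54
2% milk (gallon) €4.81: grocery items → 3.75% → €0.18
Total tax = €0.79 + €1.50 + €10.00 + €2.57 + €1.34 + €18.54 + €0.18 = €34.92

€34.92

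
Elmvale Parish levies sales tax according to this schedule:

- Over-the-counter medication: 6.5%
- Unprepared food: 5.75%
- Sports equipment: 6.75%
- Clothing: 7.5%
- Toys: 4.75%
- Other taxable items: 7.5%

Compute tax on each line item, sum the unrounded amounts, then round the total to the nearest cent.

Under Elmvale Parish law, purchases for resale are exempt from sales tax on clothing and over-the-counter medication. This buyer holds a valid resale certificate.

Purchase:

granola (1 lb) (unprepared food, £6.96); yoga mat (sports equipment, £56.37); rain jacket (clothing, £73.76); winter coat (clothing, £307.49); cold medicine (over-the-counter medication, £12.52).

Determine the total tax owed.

£4.21

Granola (1 lb) £6.96: unprepared food → 5.75% → £0.4002
Yoga mat £56.37: sports equipment → 6.75% → £3.804975
Rain jacket £73.76: clothing, buyer-exempt → 0% → £0.00
Winter coat £307.49: clothing, buyer-exempt → 0% → £0.00
Cold medicine £12.52: over-the-counter medication, buyer-exempt → 0% → £0.00
Unrounded tax sum = £4.205175 → £4.21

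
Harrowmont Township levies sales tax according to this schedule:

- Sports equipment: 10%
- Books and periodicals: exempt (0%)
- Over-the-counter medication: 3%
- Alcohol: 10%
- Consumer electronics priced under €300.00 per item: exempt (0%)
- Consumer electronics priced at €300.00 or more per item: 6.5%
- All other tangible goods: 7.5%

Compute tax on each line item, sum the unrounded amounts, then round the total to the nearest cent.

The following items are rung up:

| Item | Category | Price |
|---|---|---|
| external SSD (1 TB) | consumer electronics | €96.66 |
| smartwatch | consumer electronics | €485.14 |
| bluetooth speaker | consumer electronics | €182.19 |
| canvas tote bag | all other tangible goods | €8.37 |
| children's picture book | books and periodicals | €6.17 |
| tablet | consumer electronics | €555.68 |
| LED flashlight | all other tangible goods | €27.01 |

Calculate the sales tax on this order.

External SSD (1 TB) €96.66: consumer electronics, under €300.00 → 0% → €0.00
Smartwatch €485.14: consumer electronics, €300.00 or more → 6.5% → €31.5341
Bluetooth speaker €182.19: consumer electronics, under €300.00 → 0% → €0.00
Canvas tote bag €8.37: all other tangible goods → 7.5% → €0.62775
Children's picture book €6.17: books and periodicals → 0% → €0.00
Tablet €555.68: consumer electronics, €300.00 or more → 6.5% → €36.1192
LED flashlight €27.01: all other tangible goods → 7.5% → €2.02575
Unrounded tax sum = €70.3068 → €70.31

€70.31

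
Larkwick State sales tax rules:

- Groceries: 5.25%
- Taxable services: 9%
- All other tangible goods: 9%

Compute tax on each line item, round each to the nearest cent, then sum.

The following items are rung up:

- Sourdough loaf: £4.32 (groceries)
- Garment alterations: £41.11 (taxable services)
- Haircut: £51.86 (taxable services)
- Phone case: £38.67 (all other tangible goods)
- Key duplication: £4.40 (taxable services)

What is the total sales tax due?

Sourdough loaf £4.32: groceries → 5.25% → £0.23
Garment alterations £41.11: taxable services → 9% → £3.70
Haircut £51.86: taxable services → 9% → £4.67
Phone case £38.67: all other tangible goods → 9% → £3.48
Key duplication £4.40: taxable services → 9% → £0.40
Total tax = £0.23 + £3.70 + £4.67 + £3.48 + £0.40 = £12.48

£12.48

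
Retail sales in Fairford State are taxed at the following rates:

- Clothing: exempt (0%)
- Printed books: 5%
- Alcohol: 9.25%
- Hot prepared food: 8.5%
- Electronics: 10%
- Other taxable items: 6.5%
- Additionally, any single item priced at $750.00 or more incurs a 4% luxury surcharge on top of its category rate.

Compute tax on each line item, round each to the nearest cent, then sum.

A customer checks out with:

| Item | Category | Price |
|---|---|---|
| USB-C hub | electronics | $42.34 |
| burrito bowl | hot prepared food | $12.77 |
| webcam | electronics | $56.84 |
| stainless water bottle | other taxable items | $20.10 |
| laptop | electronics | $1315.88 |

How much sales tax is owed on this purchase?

$196.53

USB-C hub $42.34: electronics → 10% → $4.23
Burrito bowl $12.77: hot prepared food → 8.5% → $1.09
Webcam $56.84: electronics → 10% → $5.68
Stainless water bottle $20.10: other taxable items → 6.5% → $1.31
Laptop $1315.88: electronics → 10% + 4% surcharge = 14% → $184.22
Total tax = $4.23 + $1.09 + $5.68 + $1.31 + $184.22 = $196.53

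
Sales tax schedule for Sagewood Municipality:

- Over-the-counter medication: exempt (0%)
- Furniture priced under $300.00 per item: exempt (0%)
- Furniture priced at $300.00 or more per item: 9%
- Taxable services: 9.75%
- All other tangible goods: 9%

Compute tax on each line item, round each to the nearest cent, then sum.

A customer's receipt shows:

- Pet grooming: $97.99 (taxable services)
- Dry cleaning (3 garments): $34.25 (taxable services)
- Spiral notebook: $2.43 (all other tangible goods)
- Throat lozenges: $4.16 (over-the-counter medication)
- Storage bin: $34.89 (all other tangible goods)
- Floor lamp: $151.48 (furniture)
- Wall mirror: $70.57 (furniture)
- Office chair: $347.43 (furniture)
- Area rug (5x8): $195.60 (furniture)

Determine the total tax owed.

$47.52

Pet grooming $97.99: taxable services → 9.75% → $9.55
Dry cleaning (3 garments) $34.25: taxable services → 9.75% → $3.34
Spiral notebook $2.43: all other tangible goods → 9% → $0.22
Throat lozenges $4.16: over-the-counter medication → 0% → $0.00
Storage bin $34.89: all other tangible goods → 9% → $3.14
Floor lamp $151.48: furniture, under $300.00 → 0% → $0.00
Wall mirror $70.57: furniture, under $300.00 → 0% → $0.00
Office chair $347.43: furniture, $300.00 or more → 9% → $31.27
Area rug (5x8) $195.60: furniture, under $300.00 → 0% → $0.00
Total tax = $9.55 + $3.34 + $0.22 + $3.14 + $31.27 = $47.52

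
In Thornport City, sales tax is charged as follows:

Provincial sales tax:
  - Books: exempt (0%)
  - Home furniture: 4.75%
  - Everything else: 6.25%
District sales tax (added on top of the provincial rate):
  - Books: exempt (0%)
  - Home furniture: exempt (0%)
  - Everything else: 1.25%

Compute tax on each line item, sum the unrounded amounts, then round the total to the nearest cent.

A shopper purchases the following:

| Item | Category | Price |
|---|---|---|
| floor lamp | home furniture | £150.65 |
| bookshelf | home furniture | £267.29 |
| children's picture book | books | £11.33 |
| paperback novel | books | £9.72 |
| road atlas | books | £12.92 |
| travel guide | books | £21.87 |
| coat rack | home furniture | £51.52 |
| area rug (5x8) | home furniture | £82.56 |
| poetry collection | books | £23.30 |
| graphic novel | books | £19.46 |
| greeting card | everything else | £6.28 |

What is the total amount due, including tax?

Floor lamp £150.65: home furniture → 4.75% + 0% district = 4.75% → £7.155875
Bookshelf £267.29: home furniture → 4.75% + 0% district = 4.75% → £12.696275
Children's picture book £11.33: books → 0% + 0% district = 0% → £0.00
Paperback novel £9.72: books → 0% + 0% district = 0% → £0.00
Road atlas £12.92: books → 0% + 0% district = 0% → £0.00
Travel guide £21.87: books → 0% + 0% district = 0% → £0.00
Coat rack £51.52: home furniture → 4.75% + 0% district = 4.75% → £2.4472
Area rug (5x8) £82.56: home furniture → 4.75% + 0% district = 4.75% → £3.9216
Poetry collection £23.30: books → 0% + 0% district = 0% → £0.00
Graphic novel £19.46: books → 0% + 0% district = 0% → £0.00
Greeting card £6.28: everything else → 6.25% + 1.25% district = 7.5% → £0.471
Subtotal = £656.90; unrounded tax = £26.69195 → £26.69; total due = £683.59

£683.59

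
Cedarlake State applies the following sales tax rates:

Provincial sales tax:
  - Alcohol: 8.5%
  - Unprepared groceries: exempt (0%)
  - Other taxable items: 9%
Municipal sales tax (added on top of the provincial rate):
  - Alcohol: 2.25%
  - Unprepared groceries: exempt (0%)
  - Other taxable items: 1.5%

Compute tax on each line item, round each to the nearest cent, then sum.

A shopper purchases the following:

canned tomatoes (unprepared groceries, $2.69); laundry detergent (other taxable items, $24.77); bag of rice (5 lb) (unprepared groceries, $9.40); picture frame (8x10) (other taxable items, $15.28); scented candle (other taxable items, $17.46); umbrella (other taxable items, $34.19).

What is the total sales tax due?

Canned tomatoes $2.69: unprepared groceries → 0% + 0% municipal = 0% → $0.00
Laundry detergent $24.77: other taxable items → 9% + 1.5% municipal = 10.5% → $2.60
Bag of rice (5 lb) $9.40: unprepared groceries → 0% + 0% municipal = 0% → $0.00
Picture frame (8x10) $15.28: other taxable items → 9% + 1.5% municipal = 10.5% → $1.60
Scented candle $17.46: other taxable items → 9% + 1.5% municipal = 10.5% → $1.83
Umbrella $34.19: other taxable items → 9% + 1.5% municipal = 10.5% → $3.59
Total tax = $2.60 + $1.60 + $1.83 + $3.59 = $9.62

$9.62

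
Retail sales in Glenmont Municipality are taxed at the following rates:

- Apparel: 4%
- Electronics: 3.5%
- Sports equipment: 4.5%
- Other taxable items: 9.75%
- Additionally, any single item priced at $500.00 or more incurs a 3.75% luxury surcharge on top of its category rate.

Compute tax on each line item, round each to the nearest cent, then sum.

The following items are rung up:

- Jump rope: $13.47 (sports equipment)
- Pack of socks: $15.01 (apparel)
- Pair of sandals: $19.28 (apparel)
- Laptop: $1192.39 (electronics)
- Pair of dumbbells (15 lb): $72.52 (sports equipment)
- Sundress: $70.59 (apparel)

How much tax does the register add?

$94.51

Jump rope $13.47: sports equipment → 4.5% → $0.61
Pack of socks $15.01: apparel → 4% → $0.60
Pair of sandals $19.28: apparel → 4% → $0.77
Laptop $1192.39: electronics → 3.5% + 3.75% surcharge = 7.25% → $86.45
Pair of dumbbells (15 lb) $72.52: sports equipment → 4.5% → $3.26
Sundress $70.59: apparel → 4% → $2.82
Total tax = $0.61 + $0.60 + $0.77 + $86.45 + $3.26 + $2.82 = $94.51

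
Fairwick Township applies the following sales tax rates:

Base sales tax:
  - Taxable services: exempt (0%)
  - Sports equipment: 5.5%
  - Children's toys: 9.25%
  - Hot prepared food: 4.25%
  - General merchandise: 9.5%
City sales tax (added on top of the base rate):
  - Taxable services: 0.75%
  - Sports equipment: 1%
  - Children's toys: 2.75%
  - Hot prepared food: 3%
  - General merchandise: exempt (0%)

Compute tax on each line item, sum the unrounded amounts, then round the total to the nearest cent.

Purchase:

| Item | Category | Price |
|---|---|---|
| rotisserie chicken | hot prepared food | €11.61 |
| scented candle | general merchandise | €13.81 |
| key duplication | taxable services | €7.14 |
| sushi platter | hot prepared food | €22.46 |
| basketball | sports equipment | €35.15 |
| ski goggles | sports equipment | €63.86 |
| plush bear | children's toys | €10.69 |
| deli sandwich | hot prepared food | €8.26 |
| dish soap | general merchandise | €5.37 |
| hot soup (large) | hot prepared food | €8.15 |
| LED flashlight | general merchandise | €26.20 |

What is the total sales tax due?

€15.74

Rotisserie chicken €11.61: hot prepared food → 4.25% + 3% city = 7.25% → €0.841725
Scented candle €13.81: general merchandise → 9.5% + 0% city = 9.5% → €1.31195
Key duplication €7.14: taxable services → 0% + 0.75% city = 0.75% → €0.05355
Sushi platter €22.46: hot prepared food → 4.25% + 3% city = 7.25% → €1.62835
Basketball €35.15: sports equipment → 5.5% + 1% city = 6.5% → €2.28475
Ski goggles €63.86: sports equipment → 5.5% + 1% city = 6.5% → €4.1509
Plush bear €10.69: children's toys → 9.25% + 2.75% city = 12% → €1.2828
Deli sandwich €8.26: hot prepared food → 4.25% + 3% city = 7.25% → €0.59885
Dish soap €5.37: general merchandise → 9.5% + 0% city = 9.5% → €0.51015
Hot soup (large) €8.15: hot prepared food → 4.25% + 3% city = 7.25% → €0.590875
LED flashlight €26.20: general merchandise → 9.5% + 0% city = 9.5% → €2.489
Unrounded tax sum = €15.7429 → €15.74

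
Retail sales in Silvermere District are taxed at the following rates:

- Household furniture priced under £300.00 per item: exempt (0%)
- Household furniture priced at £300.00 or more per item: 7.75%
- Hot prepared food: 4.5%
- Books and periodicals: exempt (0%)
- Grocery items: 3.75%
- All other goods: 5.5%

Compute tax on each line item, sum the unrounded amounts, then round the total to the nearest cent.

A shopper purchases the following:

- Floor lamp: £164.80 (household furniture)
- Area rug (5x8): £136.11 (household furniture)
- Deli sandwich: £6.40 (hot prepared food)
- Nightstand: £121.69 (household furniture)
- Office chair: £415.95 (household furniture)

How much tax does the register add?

£32.52

Floor lamp £164.80: household furniture, under £300.00 → 0% → £0.00
Area rug (5x8) £136.11: household furniture, under £300.00 → 0% → £0.00
Deli sandwich £6.40: hot prepared food → 4.5% → £0.288
Nightstand £121.69: household furniture, under £300.00 → 0% → £0.00
Office chair £415.95: household furniture, £300.00 or more → 7.75% → £32.236125
Unrounded tax sum = £32.524125 → £32.52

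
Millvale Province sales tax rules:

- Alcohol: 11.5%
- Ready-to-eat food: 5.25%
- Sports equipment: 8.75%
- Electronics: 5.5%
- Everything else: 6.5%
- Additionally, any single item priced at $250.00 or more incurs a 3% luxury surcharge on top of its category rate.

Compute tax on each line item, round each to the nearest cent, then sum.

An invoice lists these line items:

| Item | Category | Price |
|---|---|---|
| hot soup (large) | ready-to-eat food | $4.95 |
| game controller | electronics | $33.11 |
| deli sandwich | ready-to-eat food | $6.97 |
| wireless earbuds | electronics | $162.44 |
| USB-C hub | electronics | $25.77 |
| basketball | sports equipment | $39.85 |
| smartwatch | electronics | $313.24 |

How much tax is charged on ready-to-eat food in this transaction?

Hot soup (large) $4.95: ready-to-eat food → 5.25% → $0.26
Deli sandwich $6.97: ready-to-eat food → 5.25% → $0.37
Tax on ready-to-eat food = $0.26 + $0.37 = $0.63

$0.63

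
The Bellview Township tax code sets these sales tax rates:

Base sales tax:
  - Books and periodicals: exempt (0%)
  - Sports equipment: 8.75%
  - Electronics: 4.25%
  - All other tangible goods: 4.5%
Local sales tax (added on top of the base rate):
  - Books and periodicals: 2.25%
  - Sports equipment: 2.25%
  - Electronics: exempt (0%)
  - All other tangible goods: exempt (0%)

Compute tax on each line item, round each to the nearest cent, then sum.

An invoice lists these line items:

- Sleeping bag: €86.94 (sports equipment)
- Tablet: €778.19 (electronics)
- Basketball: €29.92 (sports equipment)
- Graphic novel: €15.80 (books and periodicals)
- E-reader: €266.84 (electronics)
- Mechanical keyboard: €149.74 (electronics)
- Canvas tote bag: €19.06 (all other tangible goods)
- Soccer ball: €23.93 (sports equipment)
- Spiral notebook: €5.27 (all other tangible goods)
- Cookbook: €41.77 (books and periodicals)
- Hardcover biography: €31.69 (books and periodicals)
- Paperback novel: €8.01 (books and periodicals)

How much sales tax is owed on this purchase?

€69.54

Sleeping bag €86.94: sports equipment → 8.75% + 2.25% local = 11% → €9.56
Tablet €778.19: electronics → 4.25% + 0% local = 4.25% → €33.07
Basketball €29.92: sports equipment → 8.75% + 2.25% local = 11% → €3.29
Graphic novel €15.80: books and periodicals → 0% + 2.25% local = 2.25% → €0.36
E-reader €266.84: electronics → 4.25% + 0% local = 4.25% → €11.34
Mechanical keyboard €149.74: electronics → 4.25% + 0% local = 4.25% → €6.36
Canvas tote bag €19.06: all other tangible goods → 4.5% + 0% local = 4.5% → €0.86
Soccer ball €23.93: sports equipment → 8.75% + 2.25% local = 11% → €2.63
Spiral notebook €5.27: all other tangible goods → 4.5% + 0% local = 4.5% → €0.24
Cookbook €41.77: books and periodicals → 0% + 2.25% local = 2.25% → €0.94
Hardcover biography €31.69: books and periodicals → 0% + 2.25% local = 2.25% → €0.71
Paperback novel €8.01: books and periodicals → 0% + 2.25% local = 2.25% → €0.18
Total tax = €9.56 + €33.07 + €3.29 + €0.36 + €11.34 + €6.36 + €0.86 + €2.63 + €0.24 + €0.94 + €0.71 + €0.18 = €69.54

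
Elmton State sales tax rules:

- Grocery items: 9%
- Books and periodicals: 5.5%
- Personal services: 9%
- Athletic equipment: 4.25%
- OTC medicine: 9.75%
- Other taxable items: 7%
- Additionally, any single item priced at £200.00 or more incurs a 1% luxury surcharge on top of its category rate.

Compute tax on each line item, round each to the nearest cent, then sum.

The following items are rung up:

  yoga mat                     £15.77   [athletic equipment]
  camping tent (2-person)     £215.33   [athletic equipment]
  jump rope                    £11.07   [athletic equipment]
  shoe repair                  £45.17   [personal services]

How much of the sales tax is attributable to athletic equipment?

Yoga mat £15.77: athletic equipment → 4.25% → £0.67
Camping tent (2-person) £215.33: athletic equipment → 4.25% + 1% surcharge = 5.25% → £11.30
Jump rope £11.07: athletic equipment → 4.25% → £0.47
Tax on athletic equipment = £0.67 + £11.30 + £0.47 = £12.44

£12.44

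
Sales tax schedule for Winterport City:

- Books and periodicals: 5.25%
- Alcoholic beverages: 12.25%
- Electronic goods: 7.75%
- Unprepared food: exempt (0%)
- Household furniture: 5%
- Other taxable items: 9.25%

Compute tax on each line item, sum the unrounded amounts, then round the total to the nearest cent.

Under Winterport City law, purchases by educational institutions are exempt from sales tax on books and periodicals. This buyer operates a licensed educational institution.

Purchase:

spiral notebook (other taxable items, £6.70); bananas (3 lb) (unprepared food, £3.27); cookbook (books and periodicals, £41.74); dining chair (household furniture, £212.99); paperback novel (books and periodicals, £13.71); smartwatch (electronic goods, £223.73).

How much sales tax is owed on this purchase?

Spiral notebook £6.70: other taxable items → 9.25% → £0.61975
Bananas (3 lb) £3.27: unprepared food → 0% → £0.00
Cookbook £41.74: books and periodicals, buyer-exempt → 0% → £0.00
Dining chair £212.99: household furniture → 5% → £10.6495
Paperback novel £13.71: books and periodicals, buyer-exempt → 0% → £0.00
Smartwatch £223.73: electronic goods → 7.75% → £17.339075
Unrounded tax sum = £28.608325 → £28.61

£28.61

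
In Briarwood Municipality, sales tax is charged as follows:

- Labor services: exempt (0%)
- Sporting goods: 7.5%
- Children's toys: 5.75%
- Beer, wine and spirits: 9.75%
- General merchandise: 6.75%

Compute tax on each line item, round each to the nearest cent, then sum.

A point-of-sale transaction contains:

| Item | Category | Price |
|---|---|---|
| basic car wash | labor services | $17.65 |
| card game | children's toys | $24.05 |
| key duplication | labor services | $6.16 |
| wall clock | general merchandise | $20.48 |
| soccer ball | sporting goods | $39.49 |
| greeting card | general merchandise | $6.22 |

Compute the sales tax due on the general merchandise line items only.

Wall clock $20.48: general merchandise → 6.75% → $1.38
Greeting card $6.22: general merchandise → 6.75% → $0.42
Tax on general merchandise = $1.38 + $0.42 = $1.80

$1.80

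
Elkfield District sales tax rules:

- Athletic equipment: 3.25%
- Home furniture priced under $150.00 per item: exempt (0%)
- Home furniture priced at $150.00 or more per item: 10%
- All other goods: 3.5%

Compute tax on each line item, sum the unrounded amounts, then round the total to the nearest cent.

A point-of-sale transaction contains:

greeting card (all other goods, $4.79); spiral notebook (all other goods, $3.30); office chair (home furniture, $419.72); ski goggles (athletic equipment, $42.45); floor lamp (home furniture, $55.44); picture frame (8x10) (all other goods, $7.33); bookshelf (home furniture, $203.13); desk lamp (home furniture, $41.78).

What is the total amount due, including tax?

$842.14

Greeting card $4.79: all other goods → 3.5% → $0.16765
Spiral notebook $3.30: all other goods → 3.5% → $0.1155
Office chair $419.72: home furniture, $150.00 or more → 10% → $41.972
Ski goggles $42.45: athletic equipment → 3.25% → $1.379625
Floor lamp $55.44: home furniture, under $150.00 → 0% → $0.00
Picture frame (8x10) $7.33: all other goods → 3.5% → $0.25655
Bookshelf $203.13: home furniture, $150.00 or more → 10% → $20.313
Desk lamp $41.78: home furniture, under $150.00 → 0% → $0.00
Subtotal = $777.94; unrounded tax = $64.204325 → $64.20; total due = $842.14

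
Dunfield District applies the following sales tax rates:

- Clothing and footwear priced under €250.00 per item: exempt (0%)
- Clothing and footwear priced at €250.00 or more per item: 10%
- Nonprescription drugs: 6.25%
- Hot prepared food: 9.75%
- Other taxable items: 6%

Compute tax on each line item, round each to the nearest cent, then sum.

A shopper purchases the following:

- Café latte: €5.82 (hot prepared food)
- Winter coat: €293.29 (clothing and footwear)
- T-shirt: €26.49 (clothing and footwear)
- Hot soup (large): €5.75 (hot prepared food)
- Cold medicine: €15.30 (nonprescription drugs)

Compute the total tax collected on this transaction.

Café latte €5.82: hot prepared food → 9.75% → €0.57
Winter coat €293.29: clothing and footwear, €250.00 or more → 10% → €29.33
T-shirt €26.49: clothing and footwear, under €250.00 → 0% → €0.00
Hot soup (large) €5.75: hot prepared food → 9.75% → €0.56
Cold medicine €15.30: nonprescription drugs → 6.25% → €0.96
Total tax = €0.57 + €29.33 + €0.56 + €0.96 = €31.42

€31.42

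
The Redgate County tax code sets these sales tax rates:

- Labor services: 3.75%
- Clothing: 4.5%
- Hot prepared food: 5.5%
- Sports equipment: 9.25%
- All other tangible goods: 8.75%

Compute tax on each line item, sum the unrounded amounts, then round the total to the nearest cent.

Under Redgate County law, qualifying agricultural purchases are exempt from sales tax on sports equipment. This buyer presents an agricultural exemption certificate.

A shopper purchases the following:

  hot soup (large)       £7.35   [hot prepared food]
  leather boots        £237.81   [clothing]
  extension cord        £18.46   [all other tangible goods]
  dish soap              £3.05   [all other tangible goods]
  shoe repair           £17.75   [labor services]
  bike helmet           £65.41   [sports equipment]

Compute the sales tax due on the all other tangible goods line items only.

Extension cord £18.46: all other tangible goods → 8.75% → £1.61525
Dish soap £3.05: all other tangible goods → 8.75% → £0.266875
Tax on all other tangible goods: unrounded sum = £1.882125 → £1.88

£1.88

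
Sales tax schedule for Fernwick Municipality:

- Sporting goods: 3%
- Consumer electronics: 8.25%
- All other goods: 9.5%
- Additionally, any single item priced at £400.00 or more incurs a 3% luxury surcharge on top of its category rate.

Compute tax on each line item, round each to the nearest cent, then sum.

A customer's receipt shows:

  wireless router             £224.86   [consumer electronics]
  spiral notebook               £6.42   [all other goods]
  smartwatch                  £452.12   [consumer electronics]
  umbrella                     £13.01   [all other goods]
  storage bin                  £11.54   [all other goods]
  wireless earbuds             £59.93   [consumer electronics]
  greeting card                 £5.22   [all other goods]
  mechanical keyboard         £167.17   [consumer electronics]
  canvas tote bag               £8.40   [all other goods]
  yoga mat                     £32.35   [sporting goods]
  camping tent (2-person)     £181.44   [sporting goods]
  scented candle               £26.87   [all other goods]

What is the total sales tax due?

£101.35

Wireless router £224.86: consumer electronics → 8.25% → £18.55
Spiral notebook £6.42: all other goods → 9.5% → £0.61
Smartwatch £452.12: consumer electronics → 8.25% + 3% surcharge = 11.25% → £50.86
Umbrella £13.01: all other goods → 9.5% → £1.24
Storage bin £11.54: all other goods → 9.5% → £1.10
Wireless earbuds £59.93: consumer electronics → 8.25% → £4.94
Greeting card £5.22: all other goods → 9.5% → £0.50
Mechanical keyboard £167.17: consumer electronics → 8.25% → £13.79
Canvas tote bag £8.40: all other goods → 9.5% → £0.80
Yoga mat £32.35: sporting goods → 3% → £0.97
Camping tent (2-person) £181.44: sporting goods → 3% → £5.44
Scented candle £26.87: all other goods → 9.5% → £2.55
Total tax = £18.55 + £0.61 + £50.86 + £1.24 + £1.10 + £4.94 + £0.50 + £13.79 + £0.80 + £0.97 + £5.44 + £2.55 = £101.35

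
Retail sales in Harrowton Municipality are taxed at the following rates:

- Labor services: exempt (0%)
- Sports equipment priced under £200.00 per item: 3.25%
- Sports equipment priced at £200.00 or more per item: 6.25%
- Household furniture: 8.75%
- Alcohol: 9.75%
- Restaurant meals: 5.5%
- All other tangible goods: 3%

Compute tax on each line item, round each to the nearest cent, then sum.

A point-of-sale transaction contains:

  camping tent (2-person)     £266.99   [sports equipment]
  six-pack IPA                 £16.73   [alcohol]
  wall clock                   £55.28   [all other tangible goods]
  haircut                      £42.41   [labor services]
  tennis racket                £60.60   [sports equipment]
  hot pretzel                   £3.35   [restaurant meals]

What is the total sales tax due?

£22.13

Camping tent (2-person) £266.99: sports equipment, £200.00 or more → 6.25% → £16.69
Six-pack IPA £16.73: alcohol → 9.75% → £1.63
Wall clock £55.28: all other tangible goods → 3% → £1.66
Haircut £42.41: labor services → 0% → £0.00
Tennis racket £60.60: sports equipment, under £200.00 → 3.25% → £1.97
Hot pretzel £3.35: restaurant meals → 5.5% → £0.18
Total tax = £16.69 + £1.63 + £1.66 + £1.97 + £0.18 = £22.13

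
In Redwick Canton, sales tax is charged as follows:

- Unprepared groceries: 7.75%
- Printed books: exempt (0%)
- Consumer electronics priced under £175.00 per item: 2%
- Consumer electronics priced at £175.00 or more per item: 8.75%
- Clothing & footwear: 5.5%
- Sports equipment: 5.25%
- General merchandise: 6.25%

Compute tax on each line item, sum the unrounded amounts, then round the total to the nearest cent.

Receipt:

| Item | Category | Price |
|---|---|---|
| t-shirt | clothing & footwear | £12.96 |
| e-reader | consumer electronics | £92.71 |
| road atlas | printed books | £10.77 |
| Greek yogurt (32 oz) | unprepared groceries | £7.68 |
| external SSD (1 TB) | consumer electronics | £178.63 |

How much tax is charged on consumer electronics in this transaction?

E-reader £92.71: consumer electronics, under £175.00 → 2% → £1.8542
External SSD (1 TB) £178.63: consumer electronics, £175.00 or more → 8.75% → £15.630125
Tax on consumer electronics: unrounded sum = £17.484325 → £17.48

£17.48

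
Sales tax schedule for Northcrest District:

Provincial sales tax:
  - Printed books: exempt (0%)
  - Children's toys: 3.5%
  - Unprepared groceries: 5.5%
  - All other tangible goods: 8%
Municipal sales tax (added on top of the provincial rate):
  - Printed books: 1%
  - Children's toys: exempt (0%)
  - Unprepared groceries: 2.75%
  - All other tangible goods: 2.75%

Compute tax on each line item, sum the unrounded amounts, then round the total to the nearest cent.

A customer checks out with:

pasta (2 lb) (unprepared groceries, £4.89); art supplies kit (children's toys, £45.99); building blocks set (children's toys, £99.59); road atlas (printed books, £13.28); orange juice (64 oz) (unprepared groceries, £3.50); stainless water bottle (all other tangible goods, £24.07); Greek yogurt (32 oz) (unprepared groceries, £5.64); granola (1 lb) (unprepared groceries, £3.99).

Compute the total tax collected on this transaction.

£9.30

Pasta (2 lb) £4.89: unprepared groceries → 5.5% + 2.75% municipal = 8.25% → £0.403425
Art supplies kit £45.99: children's toys → 3.5% + 0% municipal = 3.5% → £1.60965
Building blocks set £99.59: children's toys → 3.5% + 0% municipal = 3.5% → £3.48565
Road atlas £13.28: printed books → 0% + 1% municipal = 1% → £0.1328
Orange juice (64 oz) £3.50: unprepared groceries → 5.5% + 2.75% municipal = 8.25% → £0.28875
Stainless water bottle £24.07: all other tangible goods → 8% + 2.75% municipal = 10.75% → £2.587525
Greek yogurt (32 oz) £5.64: unprepared groceries → 5.5% + 2.75% municipal = 8.25% → £0.4653
Granola (1 lb) £3.99: unprepared groceries → 5.5% + 2.75% municipal = 8.25% → £0.329175
Unrounded tax sum = £9.302275 → £9.30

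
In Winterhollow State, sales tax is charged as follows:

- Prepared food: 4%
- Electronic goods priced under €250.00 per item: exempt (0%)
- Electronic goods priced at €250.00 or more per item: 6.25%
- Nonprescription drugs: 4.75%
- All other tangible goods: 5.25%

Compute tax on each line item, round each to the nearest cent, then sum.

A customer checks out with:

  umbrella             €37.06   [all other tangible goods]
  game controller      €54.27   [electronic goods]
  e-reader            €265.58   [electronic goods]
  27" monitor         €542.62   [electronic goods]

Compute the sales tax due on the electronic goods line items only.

€50.51

Game controller €54.27: electronic goods, under €250.00 → 0% → €0.00
E-reader €265.58: electronic goods, €250.00 or more → 6.25% → €16.60
27" monitor €542.62: electronic goods, €250.00 or more → 6.25% → €33.91
Tax on electronic goods = €0.00 + €16.60 + €33.91 = €50.51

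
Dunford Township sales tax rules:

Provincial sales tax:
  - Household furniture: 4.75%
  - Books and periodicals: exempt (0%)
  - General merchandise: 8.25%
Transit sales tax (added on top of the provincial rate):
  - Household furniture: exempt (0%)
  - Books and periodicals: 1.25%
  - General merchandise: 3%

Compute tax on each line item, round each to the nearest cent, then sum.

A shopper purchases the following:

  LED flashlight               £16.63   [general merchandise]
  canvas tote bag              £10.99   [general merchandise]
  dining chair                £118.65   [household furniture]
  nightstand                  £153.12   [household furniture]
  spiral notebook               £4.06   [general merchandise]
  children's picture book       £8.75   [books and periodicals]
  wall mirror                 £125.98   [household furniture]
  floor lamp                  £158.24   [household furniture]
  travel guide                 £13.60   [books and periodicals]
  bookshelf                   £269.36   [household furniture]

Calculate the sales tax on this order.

LED flashlight £16.63: general merchandise → 8.25% + 3% transit = 11.25% → £1.87
Canvas tote bag £10.99: general merchandise → 8.25% + 3% transit = 11.25% → £1.24
Dining chair £118.65: household furniture → 4.75% + 0% transit = 4.75% → £5.64
Nightstand £153.12: household furniture → 4.75% + 0% transit = 4.75% → £7.27
Spiral notebook £4.06: general merchandise → 8.25% + 3% transit = 11.25% → £0.46
Children's picture book £8.75: books and periodicals → 0% + 1.25% transit = 1.25% → £0.11
Wall mirror £125.98: household furniture → 4.75% + 0% transit = 4.75% → £5.98
Floor lamp £158.24: household furniture → 4.75% + 0% transit = 4.75% → £7.52
Travel guide £13.60: books and periodicals → 0% + 1.25% transit = 1.25% → £0.17
Bookshelf £269.36: household furniture → 4.75% + 0% transit = 4.75% → £12.79
Total tax = £1.87 + £1.24 + £5.64 + £7.27 + £0.46 + £0.11 + £5.98 + £7.52 + £0.17 + £12.79 = £43.05

£43.05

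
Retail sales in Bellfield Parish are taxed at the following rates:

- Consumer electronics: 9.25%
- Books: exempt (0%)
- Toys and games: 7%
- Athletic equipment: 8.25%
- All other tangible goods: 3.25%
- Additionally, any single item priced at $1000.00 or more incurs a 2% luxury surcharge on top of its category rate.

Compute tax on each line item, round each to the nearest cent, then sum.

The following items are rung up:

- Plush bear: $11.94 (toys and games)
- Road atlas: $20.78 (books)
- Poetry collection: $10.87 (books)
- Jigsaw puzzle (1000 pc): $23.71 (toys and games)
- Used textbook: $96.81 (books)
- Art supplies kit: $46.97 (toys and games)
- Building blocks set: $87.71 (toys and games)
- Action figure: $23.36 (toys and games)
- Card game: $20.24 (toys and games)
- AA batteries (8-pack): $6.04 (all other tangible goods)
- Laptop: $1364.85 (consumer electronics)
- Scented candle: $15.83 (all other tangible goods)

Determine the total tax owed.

Plush bear $11.94: toys and games → 7% → $0.84
Road atlas $20.78: books → 0% → $0.00
Poetry collection $10.87: books → 0% → $0.00
Jigsaw puzzle (1000 pc) $23.71: toys and games → 7% → $1.66
Used textbook $96.81: books → 0% → $0.00
Art supplies kit $46.97: toys and games → 7% → $3.29
Building blocks set $87.71: toys and games → 7% → $6.14
Action figure $23.36: toys and games → 7% → $1.64
Card game $20.24: toys and games → 7% → $1.42
AA batteries (8-pack) $6.04: all other tangible goods → 3.25% → $0.20
Laptop $1364.85: consumer electronics → 9.25% + 2% surcharge = 11.25% → $153.55
Scented candle $15.83: all other tangible goods → 3.25% → $0.51
Total tax = $0.84 + $1.66 + $3.29 + $6.14 + $1.64 + $1.42 + $0.20 + $153.55 + $0.51 = $169.25

$169.25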